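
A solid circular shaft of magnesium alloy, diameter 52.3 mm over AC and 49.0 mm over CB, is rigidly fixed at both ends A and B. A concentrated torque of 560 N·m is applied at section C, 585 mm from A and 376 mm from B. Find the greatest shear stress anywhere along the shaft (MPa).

13.2 MPa

Compatibility: T_A·a/J_AC = T_B·b/J_CB with T_A + T_B = T₀.
J_AC = 7.35×10^-7 m⁴, J_CB = 5.66×10^-7 m⁴, so T_A = T₀·(J_AC/a)/((J_AC/a)+(J_CB/b)) = 254.7 N·m, T_B = 305.3 N·m.
τ in each portion: τ_AC = 9.07×10^6 Pa, τ_CB = 1.32×10^7 Pa; maximum is in CB.
τ_max = T_CB·r/J = 305.3·0.0245/5.66×10^-7 = 1.322×10^7 Pa.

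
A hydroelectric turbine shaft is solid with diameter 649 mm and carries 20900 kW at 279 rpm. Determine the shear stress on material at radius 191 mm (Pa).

ω = 2π·279/60 = 29.22 rad/s, so T = P/ω = 20900×10³ / 29.22 = 715300 N·m.
J = πd⁴/32 = π(0.649)⁴/32 = 0.01742 m⁴.
Shear stress varies linearly with radius: τ = T·r/J = 715300 × 0.191 / 0.01742 = 7.845×10^6 Pa.

7.84e6 Pa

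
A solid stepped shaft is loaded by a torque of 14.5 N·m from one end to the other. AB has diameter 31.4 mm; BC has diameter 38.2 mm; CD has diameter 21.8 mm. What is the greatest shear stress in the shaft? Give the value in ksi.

Under the same torque, τ_max = 16T/(πd³) is largest where d is smallest — segment CD (d = 21.8 mm).
τ_max = 16·14.50/(π·(0.0218)³) = 7.128×10^6 Pa.

1.03 ksi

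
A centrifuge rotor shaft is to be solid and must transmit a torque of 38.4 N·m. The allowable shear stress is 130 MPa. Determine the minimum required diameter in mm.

11.5 mm

For a solid shaft τ_max = 16T/(πd³), so d = (16T/(π τ_allow))^(1/3) = (16·38.40/(π·1.30×10^8))^(1/3) = 0.01146 m.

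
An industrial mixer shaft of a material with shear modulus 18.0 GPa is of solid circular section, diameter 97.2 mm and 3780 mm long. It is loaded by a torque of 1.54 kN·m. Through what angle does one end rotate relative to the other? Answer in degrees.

2.11°

J = πd⁴/32 = π(0.0972)⁴/32 = 8.763×10^-6 m⁴.
θ = T·L/(G·J) = 1540 × 3.78 / (18.0×10⁹ × 8.763×10^-6) = 0.03690 rad.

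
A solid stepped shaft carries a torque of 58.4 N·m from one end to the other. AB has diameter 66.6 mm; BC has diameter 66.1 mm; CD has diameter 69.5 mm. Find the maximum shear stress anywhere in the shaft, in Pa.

1.03e6 Pa

Under the same torque, τ_max = 16T/(πd³) is largest where d is smallest — segment BC (d = 66.1 mm).
τ_max = 16·58.40/(π·(0.0661)³) = 1.030×10^6 Pa.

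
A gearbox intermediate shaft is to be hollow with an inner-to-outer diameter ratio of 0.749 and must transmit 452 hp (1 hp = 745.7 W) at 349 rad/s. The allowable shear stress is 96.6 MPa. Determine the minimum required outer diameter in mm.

42.0 mm

ω = 349 rad/s, so T = P/ω = 452×745.7 / 349.0 = 965.8 N·m.
For a hollow shaft with d_i/d_o = 0.749: τ_max = 16T/(π d_o³ (1−k⁴)), so d_o = [16T/(π τ_allow (1−k⁴))]^(1/3) = [16·965.8/(π·9.66×10^7·0.6853)]^(1/3) = 0.04204 m.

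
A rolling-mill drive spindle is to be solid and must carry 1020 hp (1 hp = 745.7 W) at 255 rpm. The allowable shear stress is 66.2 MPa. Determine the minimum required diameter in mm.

130 mm

ω = 2π·255/60 = 26.70 rad/s, so T = P/ω = 1020×745.7 / 26.70 = 28480 N·m.
For a solid shaft τ_max = 16T/(πd³), so d = (16T/(π τ_allow))^(1/3) = (16·28480/(π·6.62×10^7))^(1/3) = 0.1299 m.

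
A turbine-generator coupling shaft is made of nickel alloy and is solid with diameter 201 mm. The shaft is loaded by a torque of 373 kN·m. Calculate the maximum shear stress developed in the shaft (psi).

33900 psi

J = πd⁴/32 = π(0.201)⁴/32 = 1.602×10^-4 m⁴.
τ_max = T·r/J = 373000 × 0.101 / 1.602×10^-4 = 2.339×10^8 Pa.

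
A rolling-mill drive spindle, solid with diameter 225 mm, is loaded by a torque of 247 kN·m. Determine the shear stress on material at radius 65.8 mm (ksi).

J = πd⁴/32 = π(0.225)⁴/32 = 2.516×10^-4 m⁴.
Shear stress varies linearly with radius: τ = T·r/J = 247000 × 0.0658 / 2.516×10^-4 = 6.459×10^7 Pa.

9.37 ksi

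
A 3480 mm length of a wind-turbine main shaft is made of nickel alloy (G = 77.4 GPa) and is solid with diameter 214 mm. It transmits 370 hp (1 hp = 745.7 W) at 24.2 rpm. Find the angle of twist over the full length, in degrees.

ω = 2π·24.2/60 = 2.534 rad/s, so T = P/ω = 370×745.7 / 2.534 = 108900 N·m.
J = πd⁴/32 = π(0.214)⁴/32 = 2.059×10^-4 m⁴.
θ = T·L/(G·J) = 108900 × 3.48 / (77.4×10⁹ × 2.059×10^-4) = 0.02377 rad.

1.36°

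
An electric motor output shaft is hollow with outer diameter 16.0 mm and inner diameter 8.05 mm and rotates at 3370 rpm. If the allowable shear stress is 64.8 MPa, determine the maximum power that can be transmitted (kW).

J = π(d_o⁴ − d_i⁴)/32 = π(0.0160⁴ − 0.00805⁴)/32 = 6.022×10^-9 m⁴.
T_max = τ_allow·J/r = 6.48×10^7 × 6.022×10^-9 / 0.00800 = 48.78 N·m.
ω = 2π·3370/60 = 352.9 rad/s, so P_max = T_max·ω = 1.721×10^4 W.

17.2 kW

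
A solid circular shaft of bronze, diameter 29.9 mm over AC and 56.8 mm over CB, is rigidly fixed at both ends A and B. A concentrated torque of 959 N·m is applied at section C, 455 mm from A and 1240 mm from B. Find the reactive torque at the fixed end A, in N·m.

166 N·m

Compatibility: T_A·a/J_AC = T_B·b/J_CB with T_A + T_B = T₀.
J_AC = 7.85×10^-8 m⁴, J_CB = 1.02×10^-6 m⁴, so T_A = T₀·(J_AC/a)/((J_AC/a)+(J_CB/b)) = 166.0 N·m, T_B = 793.0 N·m.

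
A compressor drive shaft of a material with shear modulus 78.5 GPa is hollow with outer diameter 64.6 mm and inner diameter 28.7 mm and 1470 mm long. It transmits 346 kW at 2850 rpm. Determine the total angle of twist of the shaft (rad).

ω = 2π·2850/60 = 298.5 rad/s, so T = P/ω = 346×10³ / 298.5 = 1159 N·m.
J = π(d_o⁴ − d_i⁴)/32 = π(0.0646⁴ − 0.0287⁴)/32 = 1.643×10^-6 m⁴.
θ = T·L/(G·J) = 1159 × 1.47 / (78.5×10⁹ × 1.643×10^-6) = 0.01321 rad.

0.0132 rad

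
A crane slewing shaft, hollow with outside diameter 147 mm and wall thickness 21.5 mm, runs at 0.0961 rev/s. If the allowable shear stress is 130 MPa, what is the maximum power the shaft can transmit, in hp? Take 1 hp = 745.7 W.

49.2 hp

J = π(d_o⁴ − d_i⁴)/32 = π(0.147⁴ − 0.104⁴)/32 = 3.436×10^-5 m⁴.
T_max = τ_allow·J/r = 1.30×10^8 × 3.436×10^-5 / 0.0735 = 60770 N·m.
ω = 2π·0.0961 = 0.6038 rad/s, so P_max = T_max·ω = 3.669×10^4 W.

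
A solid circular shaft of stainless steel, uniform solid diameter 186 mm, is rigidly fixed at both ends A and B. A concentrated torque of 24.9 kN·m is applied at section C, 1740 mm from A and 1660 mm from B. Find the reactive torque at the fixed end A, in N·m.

With uniform GJ and both ends fixed, compatibility θ_AC = θ_CB gives T_A·a = T_B·b, together with T_A + T_B = T₀.
T_A = T₀·b/(a+b) = 24900·1660/3400 = 12160 N·m; T_B = 12740 N·m.

12200 N·m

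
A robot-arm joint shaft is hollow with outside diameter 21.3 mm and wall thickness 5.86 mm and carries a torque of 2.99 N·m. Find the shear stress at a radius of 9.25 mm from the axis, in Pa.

J = π(d_o⁴ − d_i⁴)/32 = π(0.0213⁴ − 0.00958⁴)/32 = 1.938×10^-8 m⁴.
Shear stress varies linearly with radius: τ = T·r/J = 2.990 × 0.00925 / 1.938×10^-8 = 1.427×10^6 Pa.

1.43e6 Pa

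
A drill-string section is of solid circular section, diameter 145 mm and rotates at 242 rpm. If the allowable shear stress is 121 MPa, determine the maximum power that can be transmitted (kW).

J = πd⁴/32 = π(0.145)⁴/32 = 4.340×10^-5 m⁴.
T_max = τ_allow·J/r = 1.21×10^8 × 4.340×10^-5 / 0.0725 = 72430 N·m.
ω = 2π·242/60 = 25.34 rad/s, so P_max = T_max·ω = 1.836×10^6 W.

1840 kW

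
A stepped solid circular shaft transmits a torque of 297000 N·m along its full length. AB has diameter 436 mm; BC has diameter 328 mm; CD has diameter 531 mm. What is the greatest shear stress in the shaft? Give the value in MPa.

Under the same torque, τ_max = 16T/(πd³) is largest where d is smallest — segment BC (d = 328 mm).
τ_max = 16·297000/(π·(0.328)³) = 4.287×10^7 Pa.

42.9 MPa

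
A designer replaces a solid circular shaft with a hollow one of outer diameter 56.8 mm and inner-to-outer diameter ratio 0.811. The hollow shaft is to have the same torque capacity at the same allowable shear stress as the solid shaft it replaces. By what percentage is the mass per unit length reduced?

50.1 %

Equal τ_max and T ⇒ the solid shaft needs d_s³ = d_o³(1−k⁴), so d_s = 56.8·(1−0.811⁴)^(1/3) = 47.02 mm.
Area ratio A_h/A_s = d_o²(1−k²)/d_s² = (1−k²)/(1−k⁴)^(2/3) = 0.4994.
Mass saving = 1 − 0.4994 = 50.1 %.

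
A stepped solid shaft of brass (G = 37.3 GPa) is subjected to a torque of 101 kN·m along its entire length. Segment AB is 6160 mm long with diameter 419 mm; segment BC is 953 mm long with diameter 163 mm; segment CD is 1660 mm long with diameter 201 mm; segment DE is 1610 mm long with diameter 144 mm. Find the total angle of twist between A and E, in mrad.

174 mrad

J_AB = π(0.419)⁴/32 = 3.03×10^-3 m⁴; J_BC = π(0.163)⁴/32 = 6.93×10^-5 m⁴; J_CD = π(0.201)⁴/32 = 1.60×10^-4 m⁴; J_DE = π(0.144)⁴/32 = 4.22×10^-5 m⁴.
θ = (T/G)·Σ L_i/J_i = (101000/37.3×10⁹)·(6.16/3.03×10^-3 + 0.953/6.93×10^-5 + 1.66/1.60×10^-4 + 1.61/4.22×10^-5) = 0.1741 rad.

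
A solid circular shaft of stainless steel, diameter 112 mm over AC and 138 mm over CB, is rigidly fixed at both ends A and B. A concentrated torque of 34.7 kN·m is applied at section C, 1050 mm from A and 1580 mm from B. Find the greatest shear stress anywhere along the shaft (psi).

Compatibility: T_A·a/J_AC = T_B·b/J_CB with T_A + T_B = T₀.
J_AC = 1.54×10^-5 m⁴, J_CB = 3.56×10^-5 m⁴, so T_A = T₀·(J_AC/a)/((J_AC/a)+(J_CB/b)) = 13710 N·m, T_B = 20990 N·m.
τ in each portion: τ_AC = 4.97×10^7 Pa, τ_CB = 4.07×10^7 Pa; maximum is in AC.
τ_max = T_AC·r/J = 13710·0.0560/1.54×10^-5 = 4.969×10^7 Pa.

7210 psi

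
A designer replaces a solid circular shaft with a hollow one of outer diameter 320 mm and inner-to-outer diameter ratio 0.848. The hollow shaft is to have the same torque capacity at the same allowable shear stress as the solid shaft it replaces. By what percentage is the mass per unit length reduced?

54.4 %

Equal τ_max and T ⇒ the solid shaft needs d_s³ = d_o³(1−k⁴), so d_s = 320·(1−0.848⁴)^(1/3) = 251.1 mm.
Area ratio A_h/A_s = d_o²(1−k²)/d_s² = (1−k²)/(1−k⁴)^(2/3) = 0.4564.
Mass saving = 1 − 0.4564 = 54.4 %.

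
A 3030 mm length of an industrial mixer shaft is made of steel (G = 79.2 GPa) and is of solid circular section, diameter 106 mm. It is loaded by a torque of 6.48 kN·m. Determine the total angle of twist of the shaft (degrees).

J = πd⁴/32 = π(0.106)⁴/32 = 1.239×10^-5 m⁴.
θ = T·L/(G·J) = 6480 × 3.03 / (79.2×10⁹ × 1.239×10^-5) = 0.02000 rad.

1.15°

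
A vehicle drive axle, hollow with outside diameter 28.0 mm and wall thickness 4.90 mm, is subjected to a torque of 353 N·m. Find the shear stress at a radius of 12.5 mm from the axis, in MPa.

89.0 MPa

J = π(d_o⁴ − d_i⁴)/32 = π(0.0280⁴ − 0.0182⁴)/32 = 4.957×10^-8 m⁴.
Shear stress varies linearly with radius: τ = T·r/J = 353.0 × 0.0125 / 4.957×10^-8 = 8.901×10^7 Pa.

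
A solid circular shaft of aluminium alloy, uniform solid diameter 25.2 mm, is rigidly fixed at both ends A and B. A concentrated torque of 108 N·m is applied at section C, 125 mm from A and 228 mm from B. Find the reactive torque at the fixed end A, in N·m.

With uniform GJ and both ends fixed, compatibility θ_AC = θ_CB gives T_A·a = T_B·b, together with T_A + T_B = T₀.
T_A = T₀·b/(a+b) = 108.0·228/353.0 = 69.76 N·m; T_B = 38.24 N·m.

69.8 N·m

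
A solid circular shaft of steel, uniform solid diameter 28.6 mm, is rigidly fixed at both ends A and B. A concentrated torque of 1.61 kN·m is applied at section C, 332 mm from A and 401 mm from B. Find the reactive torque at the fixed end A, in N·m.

With uniform GJ and both ends fixed, compatibility θ_AC = θ_CB gives T_A·a = T_B·b, together with T_A + T_B = T₀.
T_A = T₀·b/(a+b) = 1610·401/733.0 = 880.8 N·m; T_B = 729.2 N·m.

881 N·m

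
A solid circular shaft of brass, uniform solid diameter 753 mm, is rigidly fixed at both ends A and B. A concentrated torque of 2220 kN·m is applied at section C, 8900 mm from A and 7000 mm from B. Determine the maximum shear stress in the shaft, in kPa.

With uniform GJ and both ends fixed, compatibility θ_AC = θ_CB gives T_A·a = T_B·b, together with T_A + T_B = T₀.
T_A = T₀·b/(a+b) = 2.220e6·7000/15900 = 977400 N·m; T_B = 1.243e6 N·m.
τ in each portion: τ_AC = 1.17×10^7 Pa, τ_CB = 1.48×10^7 Pa; maximum is in CB.
τ_max = T_CB·r/J = 1.243e6·0.377/0.0316 = 1.482×10^7 Pa.

14800 kPa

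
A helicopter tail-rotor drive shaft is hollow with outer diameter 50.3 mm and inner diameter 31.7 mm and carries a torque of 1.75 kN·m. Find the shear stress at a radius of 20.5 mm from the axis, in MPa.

67.8 MPa

J = π(d_o⁴ − d_i⁴)/32 = π(0.0503⁴ − 0.0317⁴)/32 = 5.293×10^-7 m⁴.
Shear stress varies linearly with radius: τ = T·r/J = 1750 × 0.0205 / 5.293×10^-7 = 6.778×10^7 Pa.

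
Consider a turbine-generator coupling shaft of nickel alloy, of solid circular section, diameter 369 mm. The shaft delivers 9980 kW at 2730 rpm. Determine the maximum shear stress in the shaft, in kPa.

ω = 2π·2730/60 = 285.9 rad/s, so T = P/ω = 9980×10³ / 285.9 = 34910 N·m.
J = πd⁴/32 = π(0.369)⁴/32 = 1.820×10^-3 m⁴.
τ_max = T·r/J = 34910 × 0.184 / 1.820×10^-3 = 3.539×10^6 Pa.

3540 kPa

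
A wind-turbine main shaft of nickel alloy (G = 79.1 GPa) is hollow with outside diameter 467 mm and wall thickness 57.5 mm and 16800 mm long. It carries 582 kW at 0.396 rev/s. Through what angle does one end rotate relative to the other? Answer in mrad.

15.7 mrad

ω = 2π·0.396 = 2.488 rad/s, so T = P/ω = 582×10³ / 2.488 = 233900 N·m.
J = π(d_o⁴ − d_i⁴)/32 = π(0.467⁴ − 0.352⁴)/32 = 3.162×10^-3 m⁴.
θ = T·L/(G·J) = 233900 × 16.8 / (79.1×10⁹ × 3.162×10^-3) = 0.01571 rad.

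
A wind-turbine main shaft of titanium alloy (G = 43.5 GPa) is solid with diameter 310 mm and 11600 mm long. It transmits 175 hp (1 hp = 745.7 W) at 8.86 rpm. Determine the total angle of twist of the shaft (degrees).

2.37°

ω = 2π·8.86/60 = 0.9278 rad/s, so T = P/ω = 175×745.7 / 0.9278 = 140700 N·m.
J = πd⁴/32 = π(0.310)⁴/32 = 9.067×10^-4 m⁴.
θ = T·L/(G·J) = 140700 × 11.6 / (43.5×10⁹ × 9.067×10^-4) = 0.04137 rad.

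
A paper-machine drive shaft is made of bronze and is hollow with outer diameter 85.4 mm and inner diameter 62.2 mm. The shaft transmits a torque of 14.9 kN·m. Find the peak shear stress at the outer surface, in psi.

24600 psi

J = π(d_o⁴ − d_i⁴)/32 = π(0.0854⁴ − 0.0622⁴)/32 = 3.752×10^-6 m⁴.
τ_max = T·r/J = 14900 × 0.0427 / 3.752×10^-6 = 1.696×10^8 Pa.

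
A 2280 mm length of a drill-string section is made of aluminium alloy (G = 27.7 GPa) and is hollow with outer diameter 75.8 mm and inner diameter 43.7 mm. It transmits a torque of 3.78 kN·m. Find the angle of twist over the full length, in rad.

0.108 rad

J = π(d_o⁴ − d_i⁴)/32 = π(0.0758⁴ − 0.0437⁴)/32 = 2.883×10^-6 m⁴.
θ = T·L/(G·J) = 3780 × 2.28 / (27.7×10⁹ × 2.883×10^-6) = 0.1079 rad.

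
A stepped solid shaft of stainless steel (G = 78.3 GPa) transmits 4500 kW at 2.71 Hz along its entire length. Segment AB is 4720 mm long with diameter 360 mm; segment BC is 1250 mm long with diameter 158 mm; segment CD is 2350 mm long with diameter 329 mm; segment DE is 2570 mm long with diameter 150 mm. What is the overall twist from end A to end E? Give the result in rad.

ω = 2π·2.71 = 17.03 rad/s, so T = P/ω = 4500×10³ / 17.03 = 264300 N·m.
J_AB = π(0.360)⁴/32 = 1.65×10^-3 m⁴; J_BC = π(0.158)⁴/32 = 6.12×10^-5 m⁴; J_CD = π(0.329)⁴/32 = 1.15×10^-3 m⁴; J_DE = π(0.150)⁴/32 = 4.97×10^-5 m⁴.
θ = (T/G)·Σ L_i/J_i = (264300/78.3×10⁹)·(4.72/1.65×10^-3 + 1.25/6.12×10^-5 + 2.35/1.15×10^-3 + 2.57/4.97×10^-5) = 0.2600 rad.

0.260 rad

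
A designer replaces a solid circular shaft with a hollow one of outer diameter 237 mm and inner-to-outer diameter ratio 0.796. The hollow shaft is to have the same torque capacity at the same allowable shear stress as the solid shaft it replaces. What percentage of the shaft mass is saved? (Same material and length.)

48.4 %

Equal τ_max and T ⇒ the solid shaft needs d_s³ = d_o³(1−k⁴), so d_s = 237·(1−0.796⁴)^(1/3) = 199.7 mm.
Area ratio A_h/A_s = d_o²(1−k²)/d_s² = (1−k²)/(1−k⁴)^(2/3) = 0.5159.
Mass saving = 1 − 0.5159 = 48.4 %.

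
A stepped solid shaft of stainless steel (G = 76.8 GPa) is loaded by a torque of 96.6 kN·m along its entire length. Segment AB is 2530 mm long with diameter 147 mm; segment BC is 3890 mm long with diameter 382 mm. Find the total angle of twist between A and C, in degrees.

J_AB = π(0.147)⁴/32 = 4.58×10^-5 m⁴; J_BC = π(0.382)⁴/32 = 2.09×10^-3 m⁴.
θ = (T/G)·Σ L_i/J_i = (96600/76.8×10⁹)·(2.53/4.58×10^-5 + 3.89/2.09×10^-3) = 0.07176 rad.

4.11°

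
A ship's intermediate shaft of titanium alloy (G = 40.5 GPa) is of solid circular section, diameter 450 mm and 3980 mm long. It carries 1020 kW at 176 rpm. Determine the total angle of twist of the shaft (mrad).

1.35 mrad

ω = 2π·176/60 = 18.43 rad/s, so T = P/ω = 1020×10³ / 18.43 = 55340 N·m.
J = πd⁴/32 = π(0.450)⁴/32 = 4.026×10^-3 m⁴.
θ = T·L/(G·J) = 55340 × 3.98 / (40.5×10⁹ × 4.026×10^-3) = 1.351×10^-3 rad.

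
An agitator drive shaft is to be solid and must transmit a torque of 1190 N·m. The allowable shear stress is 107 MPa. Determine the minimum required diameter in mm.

For a solid shaft τ_max = 16T/(πd³), so d = (16T/(π τ_allow))^(1/3) = (16·1190/(π·1.07×10^8))^(1/3) = 0.03840 m.

38.4 mm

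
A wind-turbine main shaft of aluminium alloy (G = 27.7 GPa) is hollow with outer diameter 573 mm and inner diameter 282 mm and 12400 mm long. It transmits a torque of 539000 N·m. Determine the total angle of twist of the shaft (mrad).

J = π(d_o⁴ − d_i⁴)/32 = π(0.573⁴ − 0.282⁴)/32 = 9.962×10^-3 m⁴.
θ = T·L/(G·J) = 539000 × 12.4 / (27.7×10⁹ × 9.962×10^-3) = 0.02422 rad.

24.2 mrad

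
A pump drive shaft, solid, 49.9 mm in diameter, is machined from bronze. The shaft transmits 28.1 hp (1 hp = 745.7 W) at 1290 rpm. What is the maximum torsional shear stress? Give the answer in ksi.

ω = 2π·1290/60 = 135.1 rad/s, so T = P/ω = 28.1×745.7 / 135.1 = 155.1 N·m.
J = πd⁴/32 = π(0.0499)⁴/32 = 6.087×10^-7 m⁴.
τ_max = T·r/J = 155.1 × 0.0249 / 6.087×10^-7 = 6.358×10^6 Pa.

0.922 ksi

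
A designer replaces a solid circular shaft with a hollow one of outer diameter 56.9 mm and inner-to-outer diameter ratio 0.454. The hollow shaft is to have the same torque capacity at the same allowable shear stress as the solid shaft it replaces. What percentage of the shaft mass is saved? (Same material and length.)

Equal τ_max and T ⇒ the solid shaft needs d_s³ = d_o³(1−k⁴), so d_s = 56.9·(1−0.454⁴)^(1/3) = 56.08 mm.
Area ratio A_h/A_s = d_o²(1−k²)/d_s² = (1−k²)/(1−k⁴)^(2/3) = 0.8172.
Mass saving = 1 − 0.8172 = 18.3 %.

18.3 %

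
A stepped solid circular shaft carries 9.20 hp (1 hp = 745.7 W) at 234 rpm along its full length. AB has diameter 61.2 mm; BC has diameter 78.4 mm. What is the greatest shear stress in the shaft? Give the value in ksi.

ω = 2π·234/60 = 24.50 rad/s, so T = P/ω = 9.20×745.7 / 24.50 = 280.0 N·m.
Under the same torque, τ_max = 16T/(πd³) is largest where d is smallest — segment AB (d = 61.2 mm).
τ_max = 16·280.0/(π·(0.0612)³) = 6.220×10^6 Pa.

0.902 ksi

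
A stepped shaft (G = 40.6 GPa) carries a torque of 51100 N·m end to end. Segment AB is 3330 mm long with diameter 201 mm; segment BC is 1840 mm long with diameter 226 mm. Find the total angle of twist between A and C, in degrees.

2.02°

J_AB = π(0.201)⁴/32 = 1.60×10^-4 m⁴; J_BC = π(0.226)⁴/32 = 2.56×10^-4 m⁴.
θ = (T/G)·Σ L_i/J_i = (51100/40.6×10⁹)·(3.33/1.60×10^-4 + 1.84/2.56×10^-4) = 0.03520 rad.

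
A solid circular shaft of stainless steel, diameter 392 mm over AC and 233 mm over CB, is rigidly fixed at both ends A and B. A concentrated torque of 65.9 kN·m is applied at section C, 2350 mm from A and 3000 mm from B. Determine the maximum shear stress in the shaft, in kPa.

5080 kPa

Compatibility: T_A·a/J_AC = T_B·b/J_CB with T_A + T_B = T₀.
J_AC = 2.32×10^-3 m⁴, J_CB = 2.89×10^-4 m⁴, so T_A = T₀·(J_AC/a)/((J_AC/a)+(J_CB/b)) = 60030 N·m, T_B = 5869 N·m.
τ in each portion: τ_AC = 5.08×10^6 Pa, τ_CB = 2.36×10^6 Pa; maximum is in AC.
τ_max = T_AC·r/J = 60030·0.196/2.32×10^-3 = 5.076×10^6 Pa.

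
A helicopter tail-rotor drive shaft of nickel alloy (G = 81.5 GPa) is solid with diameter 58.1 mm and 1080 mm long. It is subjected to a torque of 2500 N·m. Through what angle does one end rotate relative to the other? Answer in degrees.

1.70°

J = πd⁴/32 = π(0.0581)⁴/32 = 1.119×10^-6 m⁴.
θ = T·L/(G·J) = 2500 × 1.08 / (81.5×10⁹ × 1.119×10^-6) = 0.02961 rad.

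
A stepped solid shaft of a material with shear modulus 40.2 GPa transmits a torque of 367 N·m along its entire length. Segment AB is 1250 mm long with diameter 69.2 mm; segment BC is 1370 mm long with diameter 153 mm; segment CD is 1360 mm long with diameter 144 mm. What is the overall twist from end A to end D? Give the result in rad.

J_AB = π(0.0692)⁴/32 = 2.25×10^-6 m⁴; J_BC = π(0.153)⁴/32 = 5.38×10^-5 m⁴; J_CD = π(0.144)⁴/32 = 4.22×10^-5 m⁴.
θ = (T/G)·Σ L_i/J_i = (367.0/40.2×10⁹)·(1.25/2.25×10^-6 + 1.37/5.38×10^-5 + 1.36/4.22×10^-5) = 5.596×10^-3 rad.

0.00560 rad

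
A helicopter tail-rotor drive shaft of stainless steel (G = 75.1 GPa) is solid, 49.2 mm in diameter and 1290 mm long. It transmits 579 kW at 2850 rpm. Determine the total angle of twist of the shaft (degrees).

3.32°

ω = 2π·2850/60 = 298.5 rad/s, so T = P/ω = 579×10³ / 298.5 = 1940 N·m.
J = πd⁴/32 = π(0.0492)⁴/32 = 5.753×10^-7 m⁴.
θ = T·L/(G·J) = 1940 × 1.29 / (75.1×10⁹ × 5.753×10^-7) = 0.05793 rad.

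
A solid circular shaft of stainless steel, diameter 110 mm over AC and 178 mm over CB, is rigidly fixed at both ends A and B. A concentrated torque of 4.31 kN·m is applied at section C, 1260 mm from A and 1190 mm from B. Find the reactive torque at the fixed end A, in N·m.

Compatibility: T_A·a/J_AC = T_B·b/J_CB with T_A + T_B = T₀.
J_AC = 1.44×10^-5 m⁴, J_CB = 9.86×10^-5 m⁴, so T_A = T₀·(J_AC/a)/((J_AC/a)+(J_CB/b)) = 521.8 N·m, T_B = 3788 N·m.

522 N·m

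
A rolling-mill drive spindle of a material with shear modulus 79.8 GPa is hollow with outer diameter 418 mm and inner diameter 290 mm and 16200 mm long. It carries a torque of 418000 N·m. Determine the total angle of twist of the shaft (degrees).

2.11°

J = π(d_o⁴ − d_i⁴)/32 = π(0.418⁴ − 0.290⁴)/32 = 2.303×10^-3 m⁴.
θ = T·L/(G·J) = 418000 × 16.2 / (79.8×10⁹ × 2.303×10^-3) = 0.03685 rad.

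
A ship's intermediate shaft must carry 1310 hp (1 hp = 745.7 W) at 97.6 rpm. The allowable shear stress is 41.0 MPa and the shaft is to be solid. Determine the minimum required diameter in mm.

ω = 2π·97.6/60 = 10.22 rad/s, so T = P/ω = 1310×745.7 / 10.22 = 95580 N·m.
For a solid shaft τ_max = 16T/(πd³), so d = (16T/(π τ_allow))^(1/3) = (16·95580/(π·4.10×10^7))^(1/3) = 0.2281 m.

228 mm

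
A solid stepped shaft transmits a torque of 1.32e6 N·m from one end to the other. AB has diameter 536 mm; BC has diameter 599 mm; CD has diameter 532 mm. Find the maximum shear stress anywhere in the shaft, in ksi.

6.48 ksi

Under the same torque, τ_max = 16T/(πd³) is largest where d is smallest — segment CD (d = 532 mm).
τ_max = 16·1.320e6/(π·(0.532)³) = 4.465×10^7 Pa.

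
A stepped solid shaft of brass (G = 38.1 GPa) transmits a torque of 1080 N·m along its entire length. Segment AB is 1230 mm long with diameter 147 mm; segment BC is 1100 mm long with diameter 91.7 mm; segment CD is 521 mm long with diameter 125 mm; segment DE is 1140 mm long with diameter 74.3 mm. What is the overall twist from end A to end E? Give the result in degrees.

0.955°

J_AB = π(0.147)⁴/32 = 4.58×10^-5 m⁴; J_BC = π(0.0917)⁴/32 = 6.94×10^-6 m⁴; J_CD = π(0.125)⁴/32 = 2.40×10^-5 m⁴; J_DE = π(0.0743)⁴/32 = 2.99×10^-6 m⁴.
θ = (T/G)·Σ L_i/J_i = (1080/38.1×10⁹)·(1.23/4.58×10^-5 + 1.10/6.94×10^-6 + 0.521/2.40×10^-5 + 1.14/2.99×10^-6) = 0.01667 rad.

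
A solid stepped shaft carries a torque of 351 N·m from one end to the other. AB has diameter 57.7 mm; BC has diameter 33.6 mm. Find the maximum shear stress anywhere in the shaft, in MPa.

47.1 MPa

Under the same torque, τ_max = 16T/(πd³) is largest where d is smallest — segment BC (d = 33.6 mm).
τ_max = 16·351.0/(π·(0.0336)³) = 4.713×10^7 Pa.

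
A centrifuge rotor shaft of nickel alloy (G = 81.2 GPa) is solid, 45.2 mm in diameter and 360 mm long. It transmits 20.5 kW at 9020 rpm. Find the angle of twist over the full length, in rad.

ω = 2π·9020/60 = 944.6 rad/s, so T = P/ω = 20.5×10³ / 944.6 = 21.70 N·m.
J = πd⁴/32 = π(0.0452)⁴/32 = 4.098×10^-7 m⁴.
θ = T·L/(G·J) = 21.70 × 0.360 / (81.2×10⁹ × 4.098×10^-7) = 2.348×10^-4 rad.

2.35e-4 rad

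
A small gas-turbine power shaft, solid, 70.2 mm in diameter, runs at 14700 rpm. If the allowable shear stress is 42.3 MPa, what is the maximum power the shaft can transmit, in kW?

J = πd⁴/32 = π(0.0702)⁴/32 = 2.384×10^-6 m⁴.
T_max = τ_allow·J/r = 4.23×10^7 × 2.384×10^-6 / 0.0351 = 2873 N·m.
ω = 2π·14700/60 = 1539 rad/s, so P_max = T_max·ω = 4.423×10^6 W.

4420 kW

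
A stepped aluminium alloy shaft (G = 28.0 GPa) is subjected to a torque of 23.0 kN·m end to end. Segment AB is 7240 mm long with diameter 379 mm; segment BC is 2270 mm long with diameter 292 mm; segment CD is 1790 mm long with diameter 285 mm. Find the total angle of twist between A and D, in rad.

0.00782 rad

J_AB = π(0.379)⁴/32 = 2.03×10^-3 m⁴; J_BC = π(0.292)⁴/32 = 7.14×10^-4 m⁴; J_CD = π(0.285)⁴/32 = 6.48×10^-4 m⁴.
θ = (T/G)·Σ L_i/J_i = (23000/28.0×10⁹)·(7.24/2.03×10^-3 + 2.27/7.14×10^-4 + 1.79/6.48×10^-4) = 7.819×10^-3 rad.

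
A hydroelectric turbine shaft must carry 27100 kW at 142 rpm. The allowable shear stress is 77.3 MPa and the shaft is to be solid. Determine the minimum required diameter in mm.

493 mm

ω = 2π·142/60 = 14.87 rad/s, so T = P/ω = 27100×10³ / 14.87 = 1.822e6 N·m.
For a solid shaft τ_max = 16T/(πd³), so d = (16T/(π τ_allow))^(1/3) = (16·1.822e6/(π·7.73×10^7))^(1/3) = 0.4933 m.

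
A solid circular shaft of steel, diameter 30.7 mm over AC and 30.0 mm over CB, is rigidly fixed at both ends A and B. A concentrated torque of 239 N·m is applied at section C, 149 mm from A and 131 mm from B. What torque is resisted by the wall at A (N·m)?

117 N·m

Compatibility: T_A·a/J_AC = T_B·b/J_CB with T_A + T_B = T₀.
J_AC = 8.72×10^-8 m⁴, J_CB = 7.95×10^-8 m⁴, so T_A = T₀·(J_AC/a)/((J_AC/a)+(J_CB/b)) = 117.3 N·m, T_B = 121.7 N·m.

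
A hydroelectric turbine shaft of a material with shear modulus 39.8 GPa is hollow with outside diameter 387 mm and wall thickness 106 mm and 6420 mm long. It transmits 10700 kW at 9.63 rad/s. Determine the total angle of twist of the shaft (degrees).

ω = 9.63 rad/s, so T = P/ω = 10700×10³ / 9.630 = 1.111e6 N·m.
J = π(d_o⁴ − d_i⁴)/32 = π(0.387⁴ − 0.175⁴)/32 = 2.110×10^-3 m⁴.
θ = T·L/(G·J) = 1.111e6 × 6.42 / (39.8×10⁹ × 2.110×10^-3) = 0.08494 rad.

4.87°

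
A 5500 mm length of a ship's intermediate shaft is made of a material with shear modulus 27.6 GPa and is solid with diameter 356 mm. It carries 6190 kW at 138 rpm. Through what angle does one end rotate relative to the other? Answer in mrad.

ω = 2π·138/60 = 14.45 rad/s, so T = P/ω = 6190×10³ / 14.45 = 428300 N·m.
J = πd⁴/32 = π(0.356)⁴/32 = 1.577×10^-3 m⁴.
θ = T·L/(G·J) = 428300 × 5.50 / (27.6×10⁹ × 1.577×10^-3) = 0.05413 rad.

54.1 mrad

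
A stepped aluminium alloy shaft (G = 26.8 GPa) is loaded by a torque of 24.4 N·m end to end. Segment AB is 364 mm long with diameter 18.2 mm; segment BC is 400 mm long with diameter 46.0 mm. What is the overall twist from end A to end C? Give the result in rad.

0.0316 rad

J_AB = π(0.0182)⁴/32 = 1.08×10^-8 m⁴; J_BC = π(0.0460)⁴/32 = 4.40×10^-7 m⁴.
θ = (T/G)·Σ L_i/J_i = (24.40/26.8×10⁹)·(0.364/1.08×10^-8 + 0.400/4.40×10^-7) = 0.03159 rad.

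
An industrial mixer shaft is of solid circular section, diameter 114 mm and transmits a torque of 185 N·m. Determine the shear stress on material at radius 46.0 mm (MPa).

J = πd⁴/32 = π(0.114)⁴/32 = 1.658×10^-5 m⁴.
Shear stress varies linearly with radius: τ = T·r/J = 185.0 × 0.0460 / 1.658×10^-5 = 5.132×10^5 Pa.

0.513 MPa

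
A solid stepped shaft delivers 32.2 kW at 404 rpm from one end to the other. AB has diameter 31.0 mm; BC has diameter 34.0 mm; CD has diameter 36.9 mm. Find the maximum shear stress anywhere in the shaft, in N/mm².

130 N/mm²

ω = 2π·404/60 = 42.31 rad/s, so T = P/ω = 32.2×10³ / 42.31 = 761.1 N·m.
Under the same torque, τ_max = 16T/(πd³) is largest where d is smallest — segment AB (d = 31.0 mm).
τ_max = 16·761.1/(π·(0.0310)³) = 1.301×10^8 Pa.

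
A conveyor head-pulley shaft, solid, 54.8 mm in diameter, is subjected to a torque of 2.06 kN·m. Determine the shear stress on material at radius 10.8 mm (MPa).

25.1 MPa

J = πd⁴/32 = π(0.0548)⁴/32 = 8.854×10^-7 m⁴.
Shear stress varies linearly with radius: τ = T·r/J = 2060 × 0.0108 / 8.854×10^-7 = 2.513×10^7 Pa.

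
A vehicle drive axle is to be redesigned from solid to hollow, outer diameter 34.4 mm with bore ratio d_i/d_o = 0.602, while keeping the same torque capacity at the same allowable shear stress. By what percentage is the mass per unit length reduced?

30.0 %

Equal τ_max and T ⇒ the solid shaft needs d_s³ = d_o³(1−k⁴), so d_s = 34.4·(1−0.602⁴)^(1/3) = 32.82 mm.
Area ratio A_h/A_s = d_o²(1−k²)/d_s² = (1−k²)/(1−k⁴)^(2/3) = 0.7003.
Mass saving = 1 − 0.7003 = 30.0 %.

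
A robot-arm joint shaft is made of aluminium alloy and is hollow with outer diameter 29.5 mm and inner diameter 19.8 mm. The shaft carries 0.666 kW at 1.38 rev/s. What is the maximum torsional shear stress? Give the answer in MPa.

ω = 2π·1.38 = 8.671 rad/s, so T = P/ω = 0.666×10³ / 8.671 = 76.81 N·m.
J = π(d_o⁴ − d_i⁴)/32 = π(0.0295⁴ − 0.0198⁴)/32 = 5.926×10^-8 m⁴.
τ_max = T·r/J = 76.81 × 0.0147 / 5.926×10^-8 = 1.912×10^7 Pa.

19.1 MPa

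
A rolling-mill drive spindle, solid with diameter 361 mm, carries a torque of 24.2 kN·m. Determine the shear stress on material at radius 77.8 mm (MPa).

1.13 MPa

J = πd⁴/32 = π(0.361)⁴/32 = 1.667×10^-3 m⁴.
Shear stress varies linearly with radius: τ = T·r/J = 24200 × 0.0778 / 1.667×10^-3 = 1.129×10^6 Pa.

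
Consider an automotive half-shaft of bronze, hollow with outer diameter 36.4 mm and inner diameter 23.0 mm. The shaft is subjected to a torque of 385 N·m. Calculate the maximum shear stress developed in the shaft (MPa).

48.4 MPa

J = π(d_o⁴ − d_i⁴)/32 = π(0.0364⁴ − 0.0230⁴)/32 = 1.449×10^-7 m⁴.
τ_max = T·r/J = 385.0 × 0.0182 / 1.449×10^-7 = 4.837×10^7 Pa.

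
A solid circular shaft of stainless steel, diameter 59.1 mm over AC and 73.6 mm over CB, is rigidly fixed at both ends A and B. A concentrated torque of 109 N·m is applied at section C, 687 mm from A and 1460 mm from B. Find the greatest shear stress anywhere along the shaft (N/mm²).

1.26 N/mm²

Compatibility: T_A·a/J_AC = T_B·b/J_CB with T_A + T_B = T₀.
J_AC = 1.20×10^-6 m⁴, J_CB = 2.88×10^-6 m⁴, so T_A = T₀·(J_AC/a)/((J_AC/a)+(J_CB/b)) = 51.13 N·m, T_B = 57.87 N·m.
τ in each portion: τ_AC = 1.26×10^6 Pa, τ_CB = 7.39×10^5 Pa; maximum is in AC.
τ_max = T_AC·r/J = 51.13·0.0295/1.20×10^-6 = 1.262×10^6 Pa.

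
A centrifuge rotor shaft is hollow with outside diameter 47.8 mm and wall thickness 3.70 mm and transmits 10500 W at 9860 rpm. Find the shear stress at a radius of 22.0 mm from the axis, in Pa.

891000 Pa

ω = 2π·9860/60 = 1033 rad/s, so T = P/ω = 10500 / 1033 = 10.17 N·m.
J = π(d_o⁴ − d_i⁴)/32 = π(0.0478⁴ − 0.0404⁴)/32 = 2.510×10^-7 m⁴.
Shear stress varies linearly with radius: τ = T·r/J = 10.17 × 0.0220 / 2.510×10^-7 = 8.914×10^5 Pa.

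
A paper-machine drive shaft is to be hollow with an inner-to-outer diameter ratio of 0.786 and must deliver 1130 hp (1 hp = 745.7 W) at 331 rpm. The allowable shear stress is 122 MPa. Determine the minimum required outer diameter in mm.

118 mm

ω = 2π·331/60 = 34.66 rad/s, so T = P/ω = 1130×745.7 / 34.66 = 24310 N·m.
For a hollow shaft with d_i/d_o = 0.786: τ_max = 16T/(π d_o³ (1−k⁴)), so d_o = [16T/(π τ_allow (1−k⁴))]^(1/3) = [16·24310/(π·1.22×10^8·0.6183)]^(1/3) = 0.1180 m.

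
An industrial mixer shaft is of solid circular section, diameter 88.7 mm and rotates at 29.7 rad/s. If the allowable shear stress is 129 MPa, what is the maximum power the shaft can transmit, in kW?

J = πd⁴/32 = π(0.0887)⁴/32 = 6.077×10^-6 m⁴.
T_max = τ_allow·J/r = 1.29×10^8 × 6.077×10^-6 / 0.0444 = 17680 N·m.
ω = 29.7 rad/s, so P_max = T_max·ω = 5.250×10^5 W.

525 kW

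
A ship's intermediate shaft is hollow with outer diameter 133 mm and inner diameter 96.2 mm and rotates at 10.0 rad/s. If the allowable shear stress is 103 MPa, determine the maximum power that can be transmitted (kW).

J = π(d_o⁴ − d_i⁴)/32 = π(0.133⁴ − 0.0962⁴)/32 = 2.231×10^-5 m⁴.
T_max = τ_allow·J/r = 1.03×10^8 × 2.231×10^-5 / 0.0665 = 34560 N·m.
ω = 10.0 rad/s, so P_max = T_max·ω = 3.456×10^5 W.

346 kW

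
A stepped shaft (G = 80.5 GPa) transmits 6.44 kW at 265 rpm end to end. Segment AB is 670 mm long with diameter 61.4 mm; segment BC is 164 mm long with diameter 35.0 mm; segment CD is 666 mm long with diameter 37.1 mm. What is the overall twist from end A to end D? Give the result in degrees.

0.855°

ω = 2π·265/60 = 27.75 rad/s, so T = P/ω = 6.44×10³ / 27.75 = 232.1 N·m.
J_AB = π(0.0614)⁴/32 = 1.40×10^-6 m⁴; J_BC = π(0.0350)⁴/32 = 1.47×10^-7 m⁴; J_CD = π(0.0371)⁴/32 = 1.86×10^-7 m⁴.
θ = (T/G)·Σ L_i/J_i = (232.1/80.5×10⁹)·(0.670/1.40×10^-6 + 0.164/1.47×10^-7 + 0.666/1.86×10^-7) = 0.01492 rad.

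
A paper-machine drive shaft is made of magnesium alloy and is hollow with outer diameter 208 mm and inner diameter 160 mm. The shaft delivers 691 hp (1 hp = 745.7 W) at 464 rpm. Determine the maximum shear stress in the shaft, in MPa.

ω = 2π·464/60 = 48.59 rad/s, so T = P/ω = 691×745.7 / 48.59 = 10600 N·m.
J = π(d_o⁴ − d_i⁴)/32 = π(0.208⁴ − 0.160⁴)/32 = 1.194×10^-4 m⁴.
τ_max = T·r/J = 10600 × 0.104 / 1.194×10^-4 = 9.235×10^6 Pa.

9.24 MPa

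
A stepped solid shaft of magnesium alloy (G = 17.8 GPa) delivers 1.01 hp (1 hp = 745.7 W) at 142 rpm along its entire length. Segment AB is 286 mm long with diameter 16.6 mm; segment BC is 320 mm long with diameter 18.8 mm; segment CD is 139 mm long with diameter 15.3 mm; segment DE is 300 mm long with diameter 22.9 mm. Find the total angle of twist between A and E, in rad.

ω = 2π·142/60 = 14.87 rad/s, so T = P/ω = 1.01×745.7 / 14.87 = 50.65 N·m.
J_AB = π(0.0166)⁴/32 = 7.45×10^-9 m⁴; J_BC = π(0.0188)⁴/32 = 1.23×10^-8 m⁴; J_CD = π(0.0153)⁴/32 = 5.38×10^-9 m⁴; J_DE = π(0.0229)⁴/32 = 2.70×10^-8 m⁴.
θ = (T/G)·Σ L_i/J_i = (50.65/17.8×10⁹)·(0.286/7.45×10^-9 + 0.320/1.23×10^-8 + 0.139/5.38×10^-9 + 0.300/2.70×10^-8) = 0.2885 rad.

0.289 rad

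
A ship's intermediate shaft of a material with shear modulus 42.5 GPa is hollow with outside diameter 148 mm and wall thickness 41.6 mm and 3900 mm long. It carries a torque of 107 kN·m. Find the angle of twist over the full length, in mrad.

216 mrad

J = π(d_o⁴ − d_i⁴)/32 = π(0.148⁴ − 0.0648⁴)/32 = 4.537×10^-5 m⁴.
θ = T·L/(G·J) = 107000 × 3.90 / (42.5×10⁹ × 4.537×10^-5) = 0.2164 rad.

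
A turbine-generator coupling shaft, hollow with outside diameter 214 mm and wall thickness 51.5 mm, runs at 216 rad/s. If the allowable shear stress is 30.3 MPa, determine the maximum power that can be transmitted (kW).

J = π(d_o⁴ − d_i⁴)/32 = π(0.214⁴ − 0.111⁴)/32 = 1.910×10^-4 m⁴.
T_max = τ_allow·J/r = 3.03×10^7 × 1.910×10^-4 / 0.107 = 54090 N·m.
ω = 216 rad/s, so P_max = T_max·ω = 1.168×10^7 W.

11700 kW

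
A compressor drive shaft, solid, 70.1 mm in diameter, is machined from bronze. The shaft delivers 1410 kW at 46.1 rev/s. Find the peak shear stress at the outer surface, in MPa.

72.0 MPa

ω = 2π·46.1 = 289.7 rad/s, so T = P/ω = 1410×10³ / 289.7 = 4868 N·m.
J = πd⁴/32 = π(0.0701)⁴/32 = 2.371×10^-6 m⁴.
τ_max = T·r/J = 4868 × 0.0350 / 2.371×10^-6 = 7.197×10^7 Pa.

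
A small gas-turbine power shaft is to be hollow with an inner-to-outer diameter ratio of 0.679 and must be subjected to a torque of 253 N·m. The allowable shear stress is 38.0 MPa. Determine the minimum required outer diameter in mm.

35.1 mm

For a hollow shaft with d_i/d_o = 0.679: τ_max = 16T/(π d_o³ (1−k⁴)), so d_o = [16T/(π τ_allow (1−k⁴))]^(1/3) = [16·253.0/(π·3.80×10^7·0.7874)]^(1/3) = 0.03505 m.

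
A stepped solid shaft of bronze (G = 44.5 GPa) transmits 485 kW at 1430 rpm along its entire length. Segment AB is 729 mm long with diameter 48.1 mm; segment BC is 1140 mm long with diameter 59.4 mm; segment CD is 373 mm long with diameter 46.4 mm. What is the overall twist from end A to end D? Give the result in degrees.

13.1°

ω = 2π·1430/60 = 149.7 rad/s, so T = P/ω = 485×10³ / 149.7 = 3239 N·m.
J_AB = π(0.0481)⁴/32 = 5.26×10^-7 m⁴; J_BC = π(0.0594)⁴/32 = 1.22×10^-6 m⁴; J_CD = π(0.0464)⁴/32 = 4.55×10^-7 m⁴.
θ = (T/G)·Σ L_i/J_i = (3239/44.5×10⁹)·(0.729/5.26×10^-7 + 1.14/1.22×10^-6 + 0.373/4.55×10^-7) = 0.2285 rad.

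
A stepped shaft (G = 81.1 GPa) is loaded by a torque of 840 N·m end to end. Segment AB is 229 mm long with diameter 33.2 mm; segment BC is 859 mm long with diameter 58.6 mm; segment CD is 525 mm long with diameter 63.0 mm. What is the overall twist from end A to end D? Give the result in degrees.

J_AB = π(0.0332)⁴/32 = 1.19×10^-7 m⁴; J_BC = π(0.0586)⁴/32 = 1.16×10^-6 m⁴; J_CD = π(0.0630)⁴/32 = 1.55×10^-6 m⁴.
θ = (T/G)·Σ L_i/J_i = (840.0/81.1×10⁹)·(0.229/1.19×10^-7 + 0.859/1.16×10^-6 + 0.525/1.55×10^-6) = 0.03109 rad.

1.78°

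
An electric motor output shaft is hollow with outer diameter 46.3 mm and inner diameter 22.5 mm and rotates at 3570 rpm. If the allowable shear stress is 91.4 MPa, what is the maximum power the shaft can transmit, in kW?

629 kW

J = π(d_o⁴ − d_i⁴)/32 = π(0.0463⁴ − 0.0225⁴)/32 = 4.260×10^-7 m⁴.
T_max = τ_allow·J/r = 9.14×10^7 × 4.260×10^-7 / 0.0231 = 1682 N·m.
ω = 2π·3570/60 = 373.8 rad/s, so P_max = T_max·ω = 6.288×10^5 W.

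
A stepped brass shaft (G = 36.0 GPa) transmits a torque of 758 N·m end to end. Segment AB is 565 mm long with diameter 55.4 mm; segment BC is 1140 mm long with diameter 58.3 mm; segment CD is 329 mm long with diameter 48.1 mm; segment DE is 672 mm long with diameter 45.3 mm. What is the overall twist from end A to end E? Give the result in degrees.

J_AB = π(0.0554)⁴/32 = 9.25×10^-7 m⁴; J_BC = π(0.0583)⁴/32 = 1.13×10^-6 m⁴; J_CD = π(0.0481)⁴/32 = 5.26×10^-7 m⁴; J_DE = π(0.0453)⁴/32 = 4.13×10^-7 m⁴.
θ = (T/G)·Σ L_i/J_i = (758.0/36.0×10⁹)·(0.565/9.25×10^-7 + 1.14/1.13×10^-6 + 0.329/5.26×10^-7 + 0.672/4.13×10^-7) = 0.08144 rad.

4.67°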